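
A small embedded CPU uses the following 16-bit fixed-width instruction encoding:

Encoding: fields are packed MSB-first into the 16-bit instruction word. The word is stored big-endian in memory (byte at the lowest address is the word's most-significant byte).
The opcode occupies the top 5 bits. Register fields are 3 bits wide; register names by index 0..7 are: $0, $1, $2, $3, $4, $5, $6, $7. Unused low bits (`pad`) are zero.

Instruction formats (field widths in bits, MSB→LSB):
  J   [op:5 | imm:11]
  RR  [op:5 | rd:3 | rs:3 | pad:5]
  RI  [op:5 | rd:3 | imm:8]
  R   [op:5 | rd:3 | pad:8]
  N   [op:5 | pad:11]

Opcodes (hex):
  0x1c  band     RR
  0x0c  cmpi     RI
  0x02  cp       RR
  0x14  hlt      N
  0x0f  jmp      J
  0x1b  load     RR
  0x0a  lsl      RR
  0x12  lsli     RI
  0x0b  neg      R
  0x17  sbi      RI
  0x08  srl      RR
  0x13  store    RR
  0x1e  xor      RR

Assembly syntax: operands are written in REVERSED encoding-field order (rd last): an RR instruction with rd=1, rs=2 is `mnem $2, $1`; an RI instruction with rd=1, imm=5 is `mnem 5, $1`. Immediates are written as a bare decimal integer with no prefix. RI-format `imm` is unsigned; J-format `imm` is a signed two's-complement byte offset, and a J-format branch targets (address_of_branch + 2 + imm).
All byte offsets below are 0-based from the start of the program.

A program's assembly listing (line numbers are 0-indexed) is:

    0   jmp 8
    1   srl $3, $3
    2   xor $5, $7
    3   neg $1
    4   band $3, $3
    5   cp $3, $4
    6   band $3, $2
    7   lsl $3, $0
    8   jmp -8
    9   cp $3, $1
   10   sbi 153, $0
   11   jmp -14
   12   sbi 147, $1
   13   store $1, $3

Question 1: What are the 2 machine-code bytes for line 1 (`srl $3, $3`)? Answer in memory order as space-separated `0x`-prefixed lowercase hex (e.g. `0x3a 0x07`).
0x43 0x60

line 1 (srl): pack op=0x8:5|rd=3:3|rs=3:3|pad=0:5 = 0x4360; big→ 43 60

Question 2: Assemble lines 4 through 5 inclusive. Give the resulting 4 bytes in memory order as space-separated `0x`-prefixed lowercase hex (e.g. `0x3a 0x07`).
0xe3 0x60 0x14 0x60

4. band fields op=0x1c:5|rd=3:3|rs=3:3|pad=0:5 → word e360h → e3 60
5. cp fields op=0x2:5|rd=4:3|rs=3:3|pad=0:5 → word 1460h → 14 60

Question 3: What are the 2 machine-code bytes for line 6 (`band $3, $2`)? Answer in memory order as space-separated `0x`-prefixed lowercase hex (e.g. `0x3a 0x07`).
6. band fields op=0x1c:5|rd=2:3|rs=3:3|pad=0:5 → word e260h → e2 60

0xe2 0x60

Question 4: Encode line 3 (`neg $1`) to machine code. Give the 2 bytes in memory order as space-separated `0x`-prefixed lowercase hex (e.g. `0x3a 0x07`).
0x59 0x00

line 3 (neg): pack op=0xb:5|rd=1:3|pad=0:8 = 0x5900; big→ 59 00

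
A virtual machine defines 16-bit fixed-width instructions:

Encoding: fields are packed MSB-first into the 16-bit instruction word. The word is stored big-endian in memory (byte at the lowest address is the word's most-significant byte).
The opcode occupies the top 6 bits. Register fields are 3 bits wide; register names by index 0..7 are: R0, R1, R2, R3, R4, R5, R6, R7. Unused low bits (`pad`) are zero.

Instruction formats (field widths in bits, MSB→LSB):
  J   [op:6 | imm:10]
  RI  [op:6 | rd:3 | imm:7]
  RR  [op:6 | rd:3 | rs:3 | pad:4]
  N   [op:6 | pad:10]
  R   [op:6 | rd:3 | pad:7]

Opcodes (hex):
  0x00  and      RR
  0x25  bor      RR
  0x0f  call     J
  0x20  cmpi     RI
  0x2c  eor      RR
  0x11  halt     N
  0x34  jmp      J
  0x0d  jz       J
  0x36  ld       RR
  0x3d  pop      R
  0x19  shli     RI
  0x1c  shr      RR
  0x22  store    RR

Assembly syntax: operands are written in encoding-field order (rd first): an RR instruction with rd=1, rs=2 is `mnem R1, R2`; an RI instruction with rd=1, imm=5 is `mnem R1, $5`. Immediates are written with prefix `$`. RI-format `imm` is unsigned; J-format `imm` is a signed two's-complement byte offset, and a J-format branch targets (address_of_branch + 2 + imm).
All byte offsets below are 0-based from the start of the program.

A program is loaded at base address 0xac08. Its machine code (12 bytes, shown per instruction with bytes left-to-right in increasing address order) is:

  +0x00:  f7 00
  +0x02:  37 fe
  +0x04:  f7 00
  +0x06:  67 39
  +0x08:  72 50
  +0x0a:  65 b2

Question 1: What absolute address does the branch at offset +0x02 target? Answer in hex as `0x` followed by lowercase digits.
off 0x02: read 37 fe as big → 0x37fe
  top 6b → 0xd → jz [J]
  imm@[9:0]=0x3fe (s10→-2) ⇒ $-2
  target = base 0xac08 + off 0x02 + 2 + imm -2 = 0xac0a

0xac0a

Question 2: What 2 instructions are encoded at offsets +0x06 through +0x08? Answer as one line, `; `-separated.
off 0x06: read 67 39 as big → 0x6739
  op=0x6739>>10=0x19 ⇒ shli (RI)
  rd@[9:7]=0x6 ⇒ R6
  imm@[6:0]=0x39 ⇒ $57
off 0x08: read 72 50 as big → 0x7250
  op=0x7250>>10=0x1c ⇒ shr (RR)
  rd@[9:7]=0x4 ⇒ R4
  rs@[6:4]=0x5 ⇒ R5

shli R6, $57; shr R4, R5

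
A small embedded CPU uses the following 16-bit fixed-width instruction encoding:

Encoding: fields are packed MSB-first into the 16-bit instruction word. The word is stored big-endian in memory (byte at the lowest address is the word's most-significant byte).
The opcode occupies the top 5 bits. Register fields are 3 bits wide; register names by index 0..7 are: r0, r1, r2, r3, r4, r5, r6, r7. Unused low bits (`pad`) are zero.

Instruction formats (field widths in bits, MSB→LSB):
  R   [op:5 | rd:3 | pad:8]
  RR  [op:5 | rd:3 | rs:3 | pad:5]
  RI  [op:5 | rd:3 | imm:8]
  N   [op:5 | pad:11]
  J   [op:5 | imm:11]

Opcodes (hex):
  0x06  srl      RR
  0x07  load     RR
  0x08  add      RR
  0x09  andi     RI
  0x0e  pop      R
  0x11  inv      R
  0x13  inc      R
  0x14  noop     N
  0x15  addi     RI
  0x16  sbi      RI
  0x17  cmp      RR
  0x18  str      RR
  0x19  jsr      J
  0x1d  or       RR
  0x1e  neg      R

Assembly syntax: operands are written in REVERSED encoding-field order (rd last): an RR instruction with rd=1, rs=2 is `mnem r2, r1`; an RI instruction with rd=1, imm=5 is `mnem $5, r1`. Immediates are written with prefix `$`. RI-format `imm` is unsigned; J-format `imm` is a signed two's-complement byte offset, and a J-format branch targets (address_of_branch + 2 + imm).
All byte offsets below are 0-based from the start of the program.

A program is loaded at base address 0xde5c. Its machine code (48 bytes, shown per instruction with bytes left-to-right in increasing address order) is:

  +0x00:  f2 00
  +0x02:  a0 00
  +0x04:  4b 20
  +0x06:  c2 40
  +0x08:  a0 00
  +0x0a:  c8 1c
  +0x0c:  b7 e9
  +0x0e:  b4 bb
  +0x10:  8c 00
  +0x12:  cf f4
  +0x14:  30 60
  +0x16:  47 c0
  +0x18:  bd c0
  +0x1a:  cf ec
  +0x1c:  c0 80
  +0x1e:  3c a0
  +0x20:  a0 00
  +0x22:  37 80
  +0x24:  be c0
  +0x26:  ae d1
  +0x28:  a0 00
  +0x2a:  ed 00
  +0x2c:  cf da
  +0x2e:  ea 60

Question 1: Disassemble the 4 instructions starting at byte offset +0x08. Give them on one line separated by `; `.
noop; jsr $28; sbi $233, r7; sbi $187, r4

off 0x08: read a0 00 as big → 0xa000
  top 5b → 0x14 → noop [N]
off 0x0a: read c8 1c as big → 0xc81c
  top 5b → 0x19 → jsr [J]
  [10:0] imm=28 = $28
off 0x0c: read b7 e9 as big → 0xb7e9
  top 5b → 0x16 → sbi [RI]
  [10:8] rd=7 = r7
  [7:0] imm=233 = $233
off 0x0e: read b4 bb as big → 0xb4bb
  top 5b → 0x16 → sbi [RI]
  [10:8] rd=4 = r4
  [7:0] imm=187 = $187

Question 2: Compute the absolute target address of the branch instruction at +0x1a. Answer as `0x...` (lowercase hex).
0xde64

off 0x1a: read cf ec as big → 0xcfec
  opcode bits[15:11]=0x19: jsr/J
  imm: (w>>0)&0x7ff=0x7ec (s11→-20) → $-20
  target = base 0xde5c + off 0x1a + 2 + imm -20 = 0xde64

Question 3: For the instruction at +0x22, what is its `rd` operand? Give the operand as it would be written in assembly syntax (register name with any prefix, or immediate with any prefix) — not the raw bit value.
r7

off 0x22: read 37 80 as big → 0x3780
  top 5b → 0x6 → srl [RR]
  rd@[10:8]=0x7 ⇒ r7
  rs@[7:5]=0x4 ⇒ r4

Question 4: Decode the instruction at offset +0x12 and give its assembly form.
jsr $-12

[12] cf f4 → 0xcff4
  top 5b → 0x19 → jsr [J]
  imm: (w>>0)&0x7ff=0x7f4 (s11→-12) → $-12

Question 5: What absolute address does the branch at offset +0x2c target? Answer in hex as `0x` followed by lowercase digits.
0xde64

off 0x2c: read cf da as big → 0xcfda
  op=0xcfda>>11=0x19 ⇒ jsr (J)
  imm@[10:0]=0x7da (s11→-38) ⇒ $-38
  target = base 0xde5c + off 0x2c + 2 + imm -38 = 0xde64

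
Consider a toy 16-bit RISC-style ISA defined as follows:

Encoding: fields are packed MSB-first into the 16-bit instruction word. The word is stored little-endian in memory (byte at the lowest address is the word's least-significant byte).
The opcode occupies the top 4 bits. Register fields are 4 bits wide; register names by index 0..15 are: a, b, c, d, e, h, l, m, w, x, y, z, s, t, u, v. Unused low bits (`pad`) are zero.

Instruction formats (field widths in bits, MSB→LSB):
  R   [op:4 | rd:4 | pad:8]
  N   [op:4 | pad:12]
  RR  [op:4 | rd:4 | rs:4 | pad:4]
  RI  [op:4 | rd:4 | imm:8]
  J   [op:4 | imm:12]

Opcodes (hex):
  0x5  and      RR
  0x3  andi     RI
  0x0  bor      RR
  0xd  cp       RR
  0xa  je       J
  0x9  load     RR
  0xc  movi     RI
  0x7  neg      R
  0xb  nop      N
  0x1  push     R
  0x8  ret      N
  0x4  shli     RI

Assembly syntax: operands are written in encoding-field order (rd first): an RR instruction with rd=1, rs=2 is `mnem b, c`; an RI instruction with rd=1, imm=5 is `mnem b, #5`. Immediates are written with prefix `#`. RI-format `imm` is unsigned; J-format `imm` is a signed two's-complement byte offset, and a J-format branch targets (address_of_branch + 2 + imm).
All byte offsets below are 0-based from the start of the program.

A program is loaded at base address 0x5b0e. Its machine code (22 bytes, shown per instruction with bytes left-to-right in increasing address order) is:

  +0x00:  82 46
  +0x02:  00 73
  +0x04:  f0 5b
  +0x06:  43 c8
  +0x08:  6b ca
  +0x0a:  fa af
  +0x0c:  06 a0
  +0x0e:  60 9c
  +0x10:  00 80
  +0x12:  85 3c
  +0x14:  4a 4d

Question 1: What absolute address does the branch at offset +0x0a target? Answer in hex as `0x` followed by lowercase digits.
+0x0a: fa af ⇒ word 0xaffa (little)
  top 4b → 0xa → je [J]
  imm: (w>>0)&0xfff=0xffa (s12→-6) → #-6
  target = base 0x5b0e + off 0x0a + 2 + imm -6 = 0x5b14

0x5b14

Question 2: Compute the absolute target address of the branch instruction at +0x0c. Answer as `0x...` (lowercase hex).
0x5b22

+0x0c: 06 a0 ⇒ word 0xa006 (little)
  top 4b → 0xa → je [J]
  imm: (w>>0)&0xfff=0x6 → #6
  target = base 0x5b0e + off 0x0c + 2 + imm 6 = 0x5b22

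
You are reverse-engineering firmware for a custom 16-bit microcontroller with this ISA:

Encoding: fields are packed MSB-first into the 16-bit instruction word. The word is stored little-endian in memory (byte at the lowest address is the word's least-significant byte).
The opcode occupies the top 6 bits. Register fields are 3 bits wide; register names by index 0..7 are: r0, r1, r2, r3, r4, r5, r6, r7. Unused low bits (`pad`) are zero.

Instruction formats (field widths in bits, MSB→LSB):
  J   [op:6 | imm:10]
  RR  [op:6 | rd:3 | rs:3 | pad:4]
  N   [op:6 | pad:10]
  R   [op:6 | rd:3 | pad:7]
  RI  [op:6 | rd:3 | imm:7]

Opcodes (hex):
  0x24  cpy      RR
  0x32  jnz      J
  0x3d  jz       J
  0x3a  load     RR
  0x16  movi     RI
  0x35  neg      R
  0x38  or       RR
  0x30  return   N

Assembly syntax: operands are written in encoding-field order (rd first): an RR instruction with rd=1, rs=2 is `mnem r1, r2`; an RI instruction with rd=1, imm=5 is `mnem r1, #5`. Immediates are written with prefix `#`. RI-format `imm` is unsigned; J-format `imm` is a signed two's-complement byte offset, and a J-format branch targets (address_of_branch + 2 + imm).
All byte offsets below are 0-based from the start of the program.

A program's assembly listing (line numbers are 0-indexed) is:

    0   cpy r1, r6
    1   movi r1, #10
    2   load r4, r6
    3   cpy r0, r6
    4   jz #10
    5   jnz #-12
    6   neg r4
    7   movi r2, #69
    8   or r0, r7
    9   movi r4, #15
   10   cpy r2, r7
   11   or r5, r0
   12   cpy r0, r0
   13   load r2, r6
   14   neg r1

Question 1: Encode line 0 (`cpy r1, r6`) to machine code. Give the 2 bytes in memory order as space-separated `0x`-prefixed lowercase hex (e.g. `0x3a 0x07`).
0xe0 0x90

L0: cpy op=0x24:6|rd=1:3|rs=6:3|pad=0:4 ⇒ 0x90e0 ⇒ little e0 90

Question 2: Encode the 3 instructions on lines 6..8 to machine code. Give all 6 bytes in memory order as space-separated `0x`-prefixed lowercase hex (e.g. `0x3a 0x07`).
0x00 0xd6 0x45 0x59 0x70 0xe0

line 6 (neg): pack op=0x35:6|rd=4:3|pad=0:7 = 0xd600; little→ 00 d6
line 7 (movi): pack op=0x16:6|rd=2:3|imm=69:7 = 0x5945; little→ 45 59
line 8 (or): pack op=0x38:6|rd=0:3|rs=7:3|pad=0:4 = 0xe070; little→ 70 e0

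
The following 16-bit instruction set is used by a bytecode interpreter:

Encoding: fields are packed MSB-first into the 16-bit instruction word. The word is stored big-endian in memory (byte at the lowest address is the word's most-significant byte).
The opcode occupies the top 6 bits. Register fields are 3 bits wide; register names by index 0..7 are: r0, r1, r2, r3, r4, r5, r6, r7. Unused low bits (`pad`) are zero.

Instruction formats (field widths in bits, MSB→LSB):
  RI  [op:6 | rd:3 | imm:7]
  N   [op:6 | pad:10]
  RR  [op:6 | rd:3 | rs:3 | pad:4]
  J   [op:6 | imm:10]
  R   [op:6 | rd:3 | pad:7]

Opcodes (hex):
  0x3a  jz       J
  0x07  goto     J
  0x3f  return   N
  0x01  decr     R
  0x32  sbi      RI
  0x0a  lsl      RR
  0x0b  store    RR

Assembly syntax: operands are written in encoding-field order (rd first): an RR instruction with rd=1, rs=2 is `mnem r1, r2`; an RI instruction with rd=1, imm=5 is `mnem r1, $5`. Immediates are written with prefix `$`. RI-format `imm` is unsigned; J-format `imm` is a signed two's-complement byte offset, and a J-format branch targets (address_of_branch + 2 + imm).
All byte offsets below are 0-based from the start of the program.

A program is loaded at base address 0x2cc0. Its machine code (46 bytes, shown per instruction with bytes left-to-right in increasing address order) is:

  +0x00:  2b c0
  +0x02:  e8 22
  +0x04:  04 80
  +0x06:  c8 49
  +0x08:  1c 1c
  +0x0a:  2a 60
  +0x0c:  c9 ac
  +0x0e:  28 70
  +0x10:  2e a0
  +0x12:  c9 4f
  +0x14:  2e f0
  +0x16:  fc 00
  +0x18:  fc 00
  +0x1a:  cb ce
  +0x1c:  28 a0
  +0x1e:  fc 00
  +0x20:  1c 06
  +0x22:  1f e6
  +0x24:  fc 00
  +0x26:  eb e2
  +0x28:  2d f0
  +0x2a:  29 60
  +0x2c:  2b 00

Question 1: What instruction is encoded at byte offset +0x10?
off 0x10: read 2e a0 as big → 0x2ea0
  top 6b → 0xb → store [RR]
  rd: (w>>7)&0x7=0x5 → r5
  rs: (w>>4)&0x7=0x2 → r2

store r5, r2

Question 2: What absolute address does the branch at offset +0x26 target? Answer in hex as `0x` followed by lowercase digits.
off 0x26: read eb e2 as big → 0xebe2
  top 6b → 0x3a → jz [J]
  [9:0] imm=994 (s10→-30) = $-30
  target = base 0x2cc0 + off 0x26 + 2 + imm -30 = 0x2cca

0x2cca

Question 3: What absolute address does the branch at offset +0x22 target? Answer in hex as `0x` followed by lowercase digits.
off 0x22: read 1f e6 as big → 0x1fe6
  op=0x1fe6>>10=0x7 ⇒ goto (J)
  imm: (w>>0)&0x3ff=0x3e6 (s10→-26) → $-26
  target = base 0x2cc0 + off 0x22 + 2 + imm -26 = 0x2cca

0x2cca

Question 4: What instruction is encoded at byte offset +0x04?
[04] 04 80 → 0x0480
  op=0x0480>>10=0x1 ⇒ decr (R)
  rd: (w>>7)&0x7=0x1 → r1

decr r1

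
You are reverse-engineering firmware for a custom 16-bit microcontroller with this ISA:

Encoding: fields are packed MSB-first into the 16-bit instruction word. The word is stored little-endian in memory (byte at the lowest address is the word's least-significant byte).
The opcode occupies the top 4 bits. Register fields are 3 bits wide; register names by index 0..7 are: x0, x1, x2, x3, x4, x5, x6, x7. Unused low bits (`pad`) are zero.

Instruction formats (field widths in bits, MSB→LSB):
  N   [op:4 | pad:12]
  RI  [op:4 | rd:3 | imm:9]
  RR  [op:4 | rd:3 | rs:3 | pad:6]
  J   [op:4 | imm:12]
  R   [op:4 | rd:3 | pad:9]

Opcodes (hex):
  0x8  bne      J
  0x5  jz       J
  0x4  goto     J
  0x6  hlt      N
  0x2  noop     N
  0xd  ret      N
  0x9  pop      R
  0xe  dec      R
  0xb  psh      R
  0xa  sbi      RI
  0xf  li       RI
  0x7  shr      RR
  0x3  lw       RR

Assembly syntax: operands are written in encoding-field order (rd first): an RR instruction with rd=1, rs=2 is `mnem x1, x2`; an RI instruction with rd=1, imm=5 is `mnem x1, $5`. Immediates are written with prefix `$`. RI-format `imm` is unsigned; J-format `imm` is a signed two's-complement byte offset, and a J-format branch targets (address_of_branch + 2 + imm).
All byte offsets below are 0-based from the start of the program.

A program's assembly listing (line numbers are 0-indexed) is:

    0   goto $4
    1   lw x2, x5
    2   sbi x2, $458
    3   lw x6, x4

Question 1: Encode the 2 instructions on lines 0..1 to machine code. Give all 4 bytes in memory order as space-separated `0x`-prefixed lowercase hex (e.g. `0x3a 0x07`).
0x04 0x40 0x40 0x35

line 0 (goto): pack op=0x4:4|imm=4:12 = 0x4004; little→ 04 40
line 1 (lw): pack op=0x3:4|rd=2:3|rs=5:3|pad=0:6 = 0x3540; little→ 40 35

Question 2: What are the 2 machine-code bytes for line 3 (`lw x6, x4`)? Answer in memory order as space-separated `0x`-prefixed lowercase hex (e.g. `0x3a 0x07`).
0x00 0x3d

L3: lw op=0x3:4|rd=6:3|rs=4:3|pad=0:6 ⇒ 0x3d00 ⇒ little 00 3d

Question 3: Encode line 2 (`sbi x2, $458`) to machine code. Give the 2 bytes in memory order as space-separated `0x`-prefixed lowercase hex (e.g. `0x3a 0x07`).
L2: sbi op=0xa:4|rd=2:3|imm=458:9 ⇒ 0xa5ca ⇒ little ca a5

0xca 0xa5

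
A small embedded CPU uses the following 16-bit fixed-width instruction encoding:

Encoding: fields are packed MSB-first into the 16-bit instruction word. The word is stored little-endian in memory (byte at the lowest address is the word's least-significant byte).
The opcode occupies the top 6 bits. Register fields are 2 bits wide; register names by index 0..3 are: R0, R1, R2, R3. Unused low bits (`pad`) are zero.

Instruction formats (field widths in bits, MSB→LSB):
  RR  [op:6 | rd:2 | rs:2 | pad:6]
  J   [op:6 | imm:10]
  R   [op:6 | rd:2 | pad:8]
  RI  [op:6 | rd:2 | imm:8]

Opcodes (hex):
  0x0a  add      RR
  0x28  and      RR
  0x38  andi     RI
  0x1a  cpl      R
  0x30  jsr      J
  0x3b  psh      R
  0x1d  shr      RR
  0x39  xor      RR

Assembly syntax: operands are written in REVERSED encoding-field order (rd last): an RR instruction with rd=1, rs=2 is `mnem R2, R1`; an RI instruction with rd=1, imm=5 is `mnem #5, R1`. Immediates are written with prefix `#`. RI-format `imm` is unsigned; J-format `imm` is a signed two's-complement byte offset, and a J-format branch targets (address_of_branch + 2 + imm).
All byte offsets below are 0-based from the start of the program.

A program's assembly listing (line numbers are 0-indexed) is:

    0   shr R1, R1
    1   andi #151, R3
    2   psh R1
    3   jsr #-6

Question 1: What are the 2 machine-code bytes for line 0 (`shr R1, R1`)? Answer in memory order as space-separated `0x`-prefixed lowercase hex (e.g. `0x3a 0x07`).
L0: shr op=0x1d:6|rd=1:2|rs=1:2|pad=0:6 ⇒ 0x7540 ⇒ little 40 75

0x40 0x75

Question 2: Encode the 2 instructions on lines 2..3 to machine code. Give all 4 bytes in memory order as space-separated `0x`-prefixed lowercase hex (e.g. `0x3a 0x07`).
0x00 0xed 0xfa 0xc3

2. psh fields op=0x3b:6|rd=1:2|pad=0:8 → word ed00h → 00 ed
3. jsr fields op=0x30:6|imm=-6:10 → word c3fah → fa c3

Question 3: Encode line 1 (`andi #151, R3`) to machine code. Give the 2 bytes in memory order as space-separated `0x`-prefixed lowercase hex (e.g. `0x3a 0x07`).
1. andi fields op=0x38:6|rd=3:2|imm=151:8 → word e397h → 97 e3

0x97 0xe3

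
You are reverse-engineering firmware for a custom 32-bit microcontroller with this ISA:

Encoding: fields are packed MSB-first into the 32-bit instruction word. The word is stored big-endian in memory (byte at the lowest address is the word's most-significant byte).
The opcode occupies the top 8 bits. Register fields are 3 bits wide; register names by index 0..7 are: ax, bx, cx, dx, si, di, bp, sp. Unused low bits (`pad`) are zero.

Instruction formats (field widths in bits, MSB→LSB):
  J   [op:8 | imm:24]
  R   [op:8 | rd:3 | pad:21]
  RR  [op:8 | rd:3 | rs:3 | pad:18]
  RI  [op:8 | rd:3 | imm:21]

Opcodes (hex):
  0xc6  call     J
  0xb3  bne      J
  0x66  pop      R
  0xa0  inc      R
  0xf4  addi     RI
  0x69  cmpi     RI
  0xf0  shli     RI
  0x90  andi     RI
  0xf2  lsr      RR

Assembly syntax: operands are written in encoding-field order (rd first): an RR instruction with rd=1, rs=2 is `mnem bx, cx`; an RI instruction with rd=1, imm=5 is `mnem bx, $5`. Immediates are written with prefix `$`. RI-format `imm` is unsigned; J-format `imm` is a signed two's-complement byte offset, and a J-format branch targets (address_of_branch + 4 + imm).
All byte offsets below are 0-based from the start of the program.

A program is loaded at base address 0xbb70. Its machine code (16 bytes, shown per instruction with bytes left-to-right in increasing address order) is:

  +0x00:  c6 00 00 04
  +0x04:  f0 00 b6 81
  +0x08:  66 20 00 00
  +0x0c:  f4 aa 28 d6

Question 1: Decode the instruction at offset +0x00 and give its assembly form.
@+00  big-endian(c6 00 00 04) = 0xc6000004
  top 8b → 0xc6 → call [J]
  imm: (w>>0)&0xffffff=0x4 → $4

call $4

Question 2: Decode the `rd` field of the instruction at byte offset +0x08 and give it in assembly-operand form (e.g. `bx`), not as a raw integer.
bx

off 0x08: read 66 20 00 00 as big → 0x66200000
  op=0x66200000>>24=0x66 ⇒ pop (R)
  rd: (w>>21)&0x7=0x1 → bx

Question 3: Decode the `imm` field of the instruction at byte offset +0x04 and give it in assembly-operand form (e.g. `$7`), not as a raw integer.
@+04  big-endian(f0 00 b6 81) = 0xf000b681
  top 8b → 0xf0 → shli [RI]
  rd: (w>>21)&0x7=0x0 → ax
  imm: (w>>0)&0x1fffff=0xb681 → $46721

$46721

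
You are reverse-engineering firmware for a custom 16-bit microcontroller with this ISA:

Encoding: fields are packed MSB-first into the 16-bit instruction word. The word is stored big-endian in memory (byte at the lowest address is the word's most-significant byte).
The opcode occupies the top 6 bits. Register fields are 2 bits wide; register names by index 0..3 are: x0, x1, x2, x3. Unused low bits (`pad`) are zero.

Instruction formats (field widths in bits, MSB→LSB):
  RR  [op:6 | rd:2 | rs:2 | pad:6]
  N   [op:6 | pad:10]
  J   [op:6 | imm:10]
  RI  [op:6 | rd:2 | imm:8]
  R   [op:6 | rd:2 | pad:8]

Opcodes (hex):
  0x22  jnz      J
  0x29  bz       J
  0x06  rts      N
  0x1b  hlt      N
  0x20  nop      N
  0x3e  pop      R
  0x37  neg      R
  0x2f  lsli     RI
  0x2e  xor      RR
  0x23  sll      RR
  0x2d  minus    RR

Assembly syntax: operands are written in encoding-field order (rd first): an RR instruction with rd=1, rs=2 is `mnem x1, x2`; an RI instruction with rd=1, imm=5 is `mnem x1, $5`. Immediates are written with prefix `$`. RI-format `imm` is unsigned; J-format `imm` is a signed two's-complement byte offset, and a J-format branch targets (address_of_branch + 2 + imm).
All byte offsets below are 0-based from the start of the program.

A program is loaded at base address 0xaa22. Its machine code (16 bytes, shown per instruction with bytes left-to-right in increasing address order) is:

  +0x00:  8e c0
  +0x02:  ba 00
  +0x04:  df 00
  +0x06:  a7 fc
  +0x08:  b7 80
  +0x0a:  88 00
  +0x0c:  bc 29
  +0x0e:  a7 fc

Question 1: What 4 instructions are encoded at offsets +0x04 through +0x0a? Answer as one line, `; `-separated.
neg x3; bz $-4; minus x3, x2; jnz $0

+0x04: df 00 ⇒ word 0xdf00 (big)
  op=0xdf00>>10=0x37 ⇒ neg (R)
  rd: (w>>8)&0x3=0x3 → x3
+0x06: a7 fc ⇒ word 0xa7fc (big)
  op=0xa7fc>>10=0x29 ⇒ bz (J)
  imm: (w>>0)&0x3ff=0x3fc (s10→-4) → $-4
+0x08: b7 80 ⇒ word 0xb780 (big)
  op=0xb780>>10=0x2d ⇒ minus (RR)
  rd: (w>>8)&0x3=0x3 → x3
  rs: (w>>6)&0x3=0x2 → x2
+0x0a: 88 00 ⇒ word 0x8800 (big)
  op=0x8800>>10=0x22 ⇒ jnz (J)
  imm: (w>>0)&0x3ff=0x0 → $0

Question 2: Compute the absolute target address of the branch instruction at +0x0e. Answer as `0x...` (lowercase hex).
@+0e  big-endian(a7 fc) = 0xa7fc
  top 6b → 0x29 → bz [J]
  [9:0] imm=1020 (s10→-4) = $-4
  target = base 0xaa22 + off 0x0e + 2 + imm -4 = 0xaa2e

0xaa2e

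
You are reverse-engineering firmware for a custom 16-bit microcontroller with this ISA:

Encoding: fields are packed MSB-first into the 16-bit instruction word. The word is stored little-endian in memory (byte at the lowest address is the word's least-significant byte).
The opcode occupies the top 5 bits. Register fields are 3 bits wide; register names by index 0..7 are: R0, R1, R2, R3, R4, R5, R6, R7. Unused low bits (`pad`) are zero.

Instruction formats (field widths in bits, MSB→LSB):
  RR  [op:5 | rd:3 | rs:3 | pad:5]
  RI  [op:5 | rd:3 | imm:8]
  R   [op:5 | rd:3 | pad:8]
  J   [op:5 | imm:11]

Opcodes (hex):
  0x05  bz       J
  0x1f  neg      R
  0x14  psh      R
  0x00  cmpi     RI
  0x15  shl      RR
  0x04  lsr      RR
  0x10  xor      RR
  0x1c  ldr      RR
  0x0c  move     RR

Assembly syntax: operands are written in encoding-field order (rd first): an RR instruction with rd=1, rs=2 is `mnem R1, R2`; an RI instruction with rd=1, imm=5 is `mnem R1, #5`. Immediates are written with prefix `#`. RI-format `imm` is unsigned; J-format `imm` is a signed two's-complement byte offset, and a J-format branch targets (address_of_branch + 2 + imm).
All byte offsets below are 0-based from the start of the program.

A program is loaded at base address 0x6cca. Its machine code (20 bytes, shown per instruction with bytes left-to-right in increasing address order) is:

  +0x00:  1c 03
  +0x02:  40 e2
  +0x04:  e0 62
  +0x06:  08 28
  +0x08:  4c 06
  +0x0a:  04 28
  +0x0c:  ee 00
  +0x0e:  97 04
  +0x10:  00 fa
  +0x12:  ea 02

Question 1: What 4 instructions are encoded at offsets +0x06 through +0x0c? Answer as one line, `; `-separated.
[06] 08 28 → 0x2808
  op=0x2808>>11=0x5 ⇒ bz (J)
  imm: (w>>0)&0x7ff=0x8 → #8
[08] 4c 06 → 0x064c
  op=0x064c>>11=0x0 ⇒ cmpi (RI)
  rd: (w>>8)&0x7=0x6 → R6
  imm: (w>>0)&0xff=0x4c → #76
[0a] 04 28 → 0x2804
  op=0x2804>>11=0x5 ⇒ bz (J)
  imm: (w>>0)&0x7ff=0x4 → #4
[0c] ee 00 → 0x00ee
  op=0x00ee>>11=0x0 ⇒ cmpi (RI)
  rd: (w>>8)&0x7=0x0 → R0
  imm: (w>>0)&0xff=0xee → #238

bz #8; cmpi R6, #76; bz #4; cmpi R0, #238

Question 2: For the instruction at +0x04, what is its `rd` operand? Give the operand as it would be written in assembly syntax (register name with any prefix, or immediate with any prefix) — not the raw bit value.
+0x04: e0 62 ⇒ word 0x62e0 (little)
  opcode bits[15:11]=0xc: move/RR
  rd@[10:8]=0x2 ⇒ R2
  rs@[7:5]=0x7 ⇒ R7

R2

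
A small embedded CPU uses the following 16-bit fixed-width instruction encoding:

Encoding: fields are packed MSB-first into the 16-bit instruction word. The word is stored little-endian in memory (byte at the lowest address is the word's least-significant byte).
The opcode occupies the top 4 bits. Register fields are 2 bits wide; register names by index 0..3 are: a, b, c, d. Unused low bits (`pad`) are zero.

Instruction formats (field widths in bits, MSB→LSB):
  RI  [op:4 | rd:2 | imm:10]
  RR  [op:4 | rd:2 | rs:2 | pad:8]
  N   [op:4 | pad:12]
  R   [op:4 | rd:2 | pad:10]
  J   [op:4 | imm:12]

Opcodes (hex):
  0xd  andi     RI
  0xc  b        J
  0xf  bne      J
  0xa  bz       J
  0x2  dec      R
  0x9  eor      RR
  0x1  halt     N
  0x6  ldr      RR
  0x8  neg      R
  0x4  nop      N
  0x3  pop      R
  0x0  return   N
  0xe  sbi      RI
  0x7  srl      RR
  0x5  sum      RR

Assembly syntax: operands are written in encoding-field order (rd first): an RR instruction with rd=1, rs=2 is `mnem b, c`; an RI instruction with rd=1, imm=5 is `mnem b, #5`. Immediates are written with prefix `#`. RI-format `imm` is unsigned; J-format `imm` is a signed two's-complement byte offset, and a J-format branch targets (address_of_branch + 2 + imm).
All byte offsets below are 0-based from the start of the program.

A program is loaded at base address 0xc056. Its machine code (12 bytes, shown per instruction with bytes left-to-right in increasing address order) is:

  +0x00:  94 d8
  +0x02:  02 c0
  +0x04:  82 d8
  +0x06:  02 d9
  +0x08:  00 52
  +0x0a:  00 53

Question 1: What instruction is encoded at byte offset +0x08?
+0x08: 00 52 ⇒ word 0x5200 (little)
  top 4b → 0x5 → sum [RR]
  rd: (w>>10)&0x3=0x0 → a
  rs: (w>>8)&0x3=0x2 → c

sum a, c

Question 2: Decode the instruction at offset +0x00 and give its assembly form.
andi c, #148

+0x00: 94 d8 ⇒ word 0xd894 (little)
  top 4b → 0xd → andi [RI]
  rd: (w>>10)&0x3=0x2 → c
  imm: (w>>0)&0x3ff=0x94 → #148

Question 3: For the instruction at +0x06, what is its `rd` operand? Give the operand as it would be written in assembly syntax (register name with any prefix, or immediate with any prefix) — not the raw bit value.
off 0x06: read 02 d9 as little → 0xd902
  op=0xd902>>12=0xd ⇒ andi (RI)
  rd@[11:10]=0x2 ⇒ c
  imm@[9:0]=0x102 ⇒ #258

c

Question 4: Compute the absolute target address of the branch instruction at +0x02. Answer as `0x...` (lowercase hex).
0xc05c

+0x02: 02 c0 ⇒ word 0xc002 (little)
  op=0xc002>>12=0xc ⇒ b (J)
  [11:0] imm=2 = #2
  target = base 0xc056 + off 0x02 + 2 + imm 2 = 0xc05c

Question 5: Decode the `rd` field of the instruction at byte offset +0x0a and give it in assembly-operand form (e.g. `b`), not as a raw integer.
+0x0a: 00 53 ⇒ word 0x5300 (little)
  top 4b → 0x5 → sum [RR]
  [11:10] rd=0 = a
  [9:8] rs=3 = d

a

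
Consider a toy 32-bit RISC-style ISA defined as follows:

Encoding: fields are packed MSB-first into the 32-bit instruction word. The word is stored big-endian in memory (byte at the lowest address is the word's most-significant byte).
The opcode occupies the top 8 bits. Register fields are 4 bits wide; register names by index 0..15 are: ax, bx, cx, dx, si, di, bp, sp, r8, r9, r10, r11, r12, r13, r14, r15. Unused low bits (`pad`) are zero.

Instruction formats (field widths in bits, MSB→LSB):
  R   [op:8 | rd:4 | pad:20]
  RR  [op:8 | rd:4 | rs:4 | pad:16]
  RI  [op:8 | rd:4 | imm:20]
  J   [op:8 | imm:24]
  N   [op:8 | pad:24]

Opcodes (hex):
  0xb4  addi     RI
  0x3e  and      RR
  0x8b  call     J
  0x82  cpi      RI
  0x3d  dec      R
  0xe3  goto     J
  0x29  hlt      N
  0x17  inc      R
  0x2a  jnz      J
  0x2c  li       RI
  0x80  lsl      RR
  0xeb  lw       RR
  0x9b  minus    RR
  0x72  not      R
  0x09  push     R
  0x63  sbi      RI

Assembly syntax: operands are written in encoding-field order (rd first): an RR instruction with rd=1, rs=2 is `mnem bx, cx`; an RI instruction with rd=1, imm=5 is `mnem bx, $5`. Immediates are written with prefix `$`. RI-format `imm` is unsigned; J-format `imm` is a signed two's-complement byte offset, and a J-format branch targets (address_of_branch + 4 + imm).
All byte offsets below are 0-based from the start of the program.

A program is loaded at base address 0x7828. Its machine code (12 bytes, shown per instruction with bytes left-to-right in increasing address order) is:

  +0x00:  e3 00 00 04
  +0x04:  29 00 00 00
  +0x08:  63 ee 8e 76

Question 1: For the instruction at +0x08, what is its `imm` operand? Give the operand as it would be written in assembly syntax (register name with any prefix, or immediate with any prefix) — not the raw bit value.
+0x08: 63 ee 8e 76 ⇒ word 0x63ee8e76 (big)
  op=0x63ee8e76>>24=0x63 ⇒ sbi (RI)
  [23:20] rd=14 = r14
  [19:0] imm=953974 = $953974

$953974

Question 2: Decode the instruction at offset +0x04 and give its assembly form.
[04] 29 00 00 00 → 0x29000000
  top 8b → 0x29 → hlt [N]

hlt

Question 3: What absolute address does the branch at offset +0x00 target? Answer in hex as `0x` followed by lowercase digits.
0x7830

[00] e3 00 00 04 → 0xe3000004
  top 8b → 0xe3 → goto [J]
  imm: (w>>0)&0xffffff=0x4 → $4
  target = base 0x7828 + off 0x00 + 4 + imm 4 = 0x7830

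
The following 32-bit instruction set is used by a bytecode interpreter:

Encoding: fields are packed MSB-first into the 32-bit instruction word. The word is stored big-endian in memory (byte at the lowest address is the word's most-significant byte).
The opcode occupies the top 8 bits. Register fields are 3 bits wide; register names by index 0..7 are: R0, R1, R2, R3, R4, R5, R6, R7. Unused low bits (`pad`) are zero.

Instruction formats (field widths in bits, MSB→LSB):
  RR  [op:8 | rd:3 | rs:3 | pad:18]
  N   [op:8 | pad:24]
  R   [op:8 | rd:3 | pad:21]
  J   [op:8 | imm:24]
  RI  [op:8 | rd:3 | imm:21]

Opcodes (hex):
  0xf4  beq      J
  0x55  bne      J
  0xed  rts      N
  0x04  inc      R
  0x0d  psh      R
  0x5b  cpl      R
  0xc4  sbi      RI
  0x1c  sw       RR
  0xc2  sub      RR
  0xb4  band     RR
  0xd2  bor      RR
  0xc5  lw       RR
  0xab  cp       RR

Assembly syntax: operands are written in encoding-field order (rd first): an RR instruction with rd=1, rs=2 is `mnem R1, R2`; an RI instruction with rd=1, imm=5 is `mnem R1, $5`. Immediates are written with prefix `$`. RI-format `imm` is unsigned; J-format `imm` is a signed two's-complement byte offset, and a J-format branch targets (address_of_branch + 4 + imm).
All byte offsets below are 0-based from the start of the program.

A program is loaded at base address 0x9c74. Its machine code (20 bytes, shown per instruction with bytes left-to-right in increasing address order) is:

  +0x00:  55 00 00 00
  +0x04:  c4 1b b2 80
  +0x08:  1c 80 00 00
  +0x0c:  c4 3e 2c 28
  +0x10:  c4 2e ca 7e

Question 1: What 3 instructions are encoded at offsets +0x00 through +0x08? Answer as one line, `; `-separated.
bne $0; sbi R0, $1815168; sw R4, R0

off 0x00: read 55 00 00 00 as big → 0x55000000
  opcode bits[31:24]=0x55: bne/J
  imm@[23:0]=0x0 ⇒ $0
off 0x04: read c4 1b b2 80 as big → 0xc41bb280
  opcode bits[31:24]=0xc4: sbi/RI
  rd@[23:21]=0x0 ⇒ R0
  imm@[20:0]=0x1bb280 ⇒ $1815168
off 0x08: read 1c 80 00 00 as big → 0x1c800000
  opcode bits[31:24]=0x1c: sw/RR
  rd@[23:21]=0x4 ⇒ R4
  rs@[20:18]=0x0 ⇒ R0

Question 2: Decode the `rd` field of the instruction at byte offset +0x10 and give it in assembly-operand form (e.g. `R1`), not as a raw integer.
@+10  big-endian(c4 2e ca 7e) = 0xc42eca7e
  opcode bits[31:24]=0xc4: sbi/RI
  [23:21] rd=1 = R1
  [20:0] imm=969342 = $969342

R1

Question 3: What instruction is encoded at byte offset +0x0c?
sbi R1, $1977384

@+0c  big-endian(c4 3e 2c 28) = 0xc43e2c28
  opcode bits[31:24]=0xc4: sbi/RI
  rd@[23:21]=0x1 ⇒ R1
  imm@[20:0]=0x1e2c28 ⇒ $1977384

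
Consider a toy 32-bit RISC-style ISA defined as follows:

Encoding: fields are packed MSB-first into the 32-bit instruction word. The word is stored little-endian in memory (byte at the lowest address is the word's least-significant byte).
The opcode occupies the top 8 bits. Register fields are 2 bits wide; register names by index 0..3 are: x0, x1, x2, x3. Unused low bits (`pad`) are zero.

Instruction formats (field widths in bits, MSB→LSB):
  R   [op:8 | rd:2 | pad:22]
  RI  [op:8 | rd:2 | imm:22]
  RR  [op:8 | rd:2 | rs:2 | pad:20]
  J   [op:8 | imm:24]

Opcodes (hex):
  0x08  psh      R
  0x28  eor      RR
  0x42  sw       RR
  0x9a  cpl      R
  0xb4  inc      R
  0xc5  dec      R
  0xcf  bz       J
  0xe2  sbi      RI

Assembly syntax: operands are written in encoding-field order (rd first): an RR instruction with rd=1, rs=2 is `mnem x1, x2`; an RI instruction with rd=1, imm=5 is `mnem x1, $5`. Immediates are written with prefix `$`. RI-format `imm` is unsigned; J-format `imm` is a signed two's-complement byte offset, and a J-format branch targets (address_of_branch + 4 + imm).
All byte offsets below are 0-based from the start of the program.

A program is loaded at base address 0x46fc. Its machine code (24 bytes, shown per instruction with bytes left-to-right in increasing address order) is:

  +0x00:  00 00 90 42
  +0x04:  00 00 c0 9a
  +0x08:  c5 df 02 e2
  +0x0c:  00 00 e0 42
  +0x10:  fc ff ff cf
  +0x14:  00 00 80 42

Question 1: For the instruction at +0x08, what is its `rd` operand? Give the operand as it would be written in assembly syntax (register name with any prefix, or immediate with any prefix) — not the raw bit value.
@+08  little-endian(c5 df 02 e2) = 0xe202dfc5
  top 8b → 0xe2 → sbi [RI]
  rd@[23:22]=0x0 ⇒ x0
  imm@[21:0]=0x2dfc5 ⇒ $188357

x0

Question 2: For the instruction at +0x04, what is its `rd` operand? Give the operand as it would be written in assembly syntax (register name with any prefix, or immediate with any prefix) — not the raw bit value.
@+04  little-endian(00 00 c0 9a) = 0x9ac00000
  op=0x9ac00000>>24=0x9a ⇒ cpl (R)
  rd: (w>>22)&0x3=0x3 → x3

x3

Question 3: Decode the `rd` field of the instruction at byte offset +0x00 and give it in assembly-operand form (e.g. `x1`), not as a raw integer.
x2

[00] 00 00 90 42 → 0x42900000
  opcode bits[31:24]=0x42: sw/RR
  [23:22] rd=2 = x2
  [21:20] rs=1 = x1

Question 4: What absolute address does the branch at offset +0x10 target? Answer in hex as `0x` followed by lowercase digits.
0x470c

@+10  little-endian(fc ff ff cf) = 0xcffffffc
  opcode bits[31:24]=0xcf: bz/J
  [23:0] imm=16777212 (s24→-4) = $-4
  target = base 0x46fc + off 0x10 + 4 + imm -4 = 0x470c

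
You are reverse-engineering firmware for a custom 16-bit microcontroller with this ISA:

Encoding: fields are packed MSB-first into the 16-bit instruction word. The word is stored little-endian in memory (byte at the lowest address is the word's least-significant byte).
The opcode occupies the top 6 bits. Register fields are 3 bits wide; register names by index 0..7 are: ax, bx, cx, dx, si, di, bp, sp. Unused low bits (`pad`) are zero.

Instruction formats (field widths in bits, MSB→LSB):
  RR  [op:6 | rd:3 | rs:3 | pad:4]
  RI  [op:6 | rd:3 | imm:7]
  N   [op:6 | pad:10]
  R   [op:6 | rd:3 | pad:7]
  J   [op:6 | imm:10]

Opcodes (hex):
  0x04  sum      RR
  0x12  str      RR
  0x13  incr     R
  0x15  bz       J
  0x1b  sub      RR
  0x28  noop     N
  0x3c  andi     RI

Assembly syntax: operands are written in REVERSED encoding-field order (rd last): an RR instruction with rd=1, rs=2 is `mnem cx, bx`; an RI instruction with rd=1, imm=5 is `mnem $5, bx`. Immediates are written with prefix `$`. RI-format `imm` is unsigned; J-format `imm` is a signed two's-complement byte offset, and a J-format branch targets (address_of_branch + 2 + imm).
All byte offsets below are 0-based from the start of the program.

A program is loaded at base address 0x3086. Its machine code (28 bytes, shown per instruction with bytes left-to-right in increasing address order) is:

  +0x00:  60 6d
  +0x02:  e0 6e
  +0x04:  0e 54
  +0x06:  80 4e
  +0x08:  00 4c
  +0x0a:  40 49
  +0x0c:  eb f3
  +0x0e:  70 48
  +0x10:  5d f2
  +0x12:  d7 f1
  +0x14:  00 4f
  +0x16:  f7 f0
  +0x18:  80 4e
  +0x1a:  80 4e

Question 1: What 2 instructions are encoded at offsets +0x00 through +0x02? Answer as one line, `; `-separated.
[00] 60 6d → 0x6d60
  opcode bits[15:10]=0x1b: sub/RR
  rd@[9:7]=0x2 ⇒ cx
  rs@[6:4]=0x6 ⇒ bp
[02] e0 6e → 0x6ee0
  opcode bits[15:10]=0x1b: sub/RR
  rd@[9:7]=0x5 ⇒ di
  rs@[6:4]=0x6 ⇒ bp

sub bp, cx; sub bp, di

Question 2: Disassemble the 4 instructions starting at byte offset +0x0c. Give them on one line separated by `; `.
off 0x0c: read eb f3 as little → 0xf3eb
  top 6b → 0x3c → andi [RI]
  rd: (w>>7)&0x7=0x7 → sp
  imm: (w>>0)&0x7f=0x6b → $107
off 0x0e: read 70 48 as little → 0x4870
  top 6b → 0x12 → str [RR]
  rd: (w>>7)&0x7=0x0 → ax
  rs: (w>>4)&0x7=0x7 → sp
off 0x10: read 5d f2 as little → 0xf25d
  top 6b → 0x3c → andi [RI]
  rd: (w>>7)&0x7=0x4 → si
  imm: (w>>0)&0x7f=0x5d → $93
off 0x12: read d7 f1 as little → 0xf1d7
  top 6b → 0x3c → andi [RI]
  rd: (w>>7)&0x7=0x3 → dx
  imm: (w>>0)&0x7f=0x57 → $87

andi $107, sp; str sp, ax; andi $93, si; andi $87, dx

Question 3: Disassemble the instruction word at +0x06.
incr di

@+06  little-endian(80 4e) = 0x4e80
  op=0x4e80>>10=0x13 ⇒ incr (R)
  rd: (w>>7)&0x7=0x5 → di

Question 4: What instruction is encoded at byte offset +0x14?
incr bp

@+14  little-endian(00 4f) = 0x4f00
  top 6b → 0x13 → incr [R]
  rd@[9:7]=0x6 ⇒ bp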